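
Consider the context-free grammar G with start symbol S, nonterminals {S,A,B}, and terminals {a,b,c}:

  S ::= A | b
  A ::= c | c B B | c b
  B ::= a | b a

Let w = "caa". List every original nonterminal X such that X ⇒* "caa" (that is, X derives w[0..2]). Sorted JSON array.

Convert to CNF:
  S -> T0 T1 | T0 X4 | b | c
  A -> T0 T1 | T0 X3 | c
  B -> T1 T2 | a
  T0 -> c
  T1 -> b
  T2 -> a
  X3 -> B B
  X4 -> B B

CYK table (by increasing span) — only the sub-triangle for w[0..2]:
  T[0,0] 'c' = {A,S,T0}  orig:{A,S}
  T[1,1] 'a' = {B,T2}  orig:{B}
  T[2,2] 'a' = {B,T2}  orig:{B}
  T[0,1] 'ca' = ∅
  T[1,2] 'aa' = {X3,X4}  orig:{}
  T[0,2] 'caa' = {A,S}

Original NTs in T[0,2] deriving "caa": ["A", "S"]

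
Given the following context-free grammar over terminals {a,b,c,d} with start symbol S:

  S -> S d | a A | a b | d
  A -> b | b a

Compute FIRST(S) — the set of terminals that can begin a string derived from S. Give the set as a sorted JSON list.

Compute FIRST by fixpoint:
round 1:
  A via A→b: +{b}
  S via S→a A: +{a}
  S via S→d: +{d}
  FIRST(S)={a,d}  FIRST(A)={b}
round 2: — fixpoint
  FIRST(S)={a,d}  FIRST(A)={b}

FIRST(S) = ["a", "d"]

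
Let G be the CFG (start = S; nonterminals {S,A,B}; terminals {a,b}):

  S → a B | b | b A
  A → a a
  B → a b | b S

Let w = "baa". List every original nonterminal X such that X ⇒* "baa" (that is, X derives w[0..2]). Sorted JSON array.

CNF form of G:
  S -> T0 B | T1 A | b
  A -> T0 T0
  B -> T0 T1 | T1 S
  T0 -> a
  T1 -> b

Fill CYK table bottom-up, restricted to cells inside w[0..2]:
  T[0,0] 'b' = {S,T1}  orig:{S}
  T[1,1] 'a' = {T0}  orig:{}
  T[2,2] 'a' = {T0}  orig:{}
  T[0,1] 'ba' = ∅
  T[1,2] 'aa' = {A}
  T[0,2] 'baa' = {S}

Original NTs in T[0,2] deriving "baa": ["S"]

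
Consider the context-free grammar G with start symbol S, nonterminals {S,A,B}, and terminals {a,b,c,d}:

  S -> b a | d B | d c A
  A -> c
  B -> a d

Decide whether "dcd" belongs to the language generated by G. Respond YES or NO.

CNF form of G:
  S -> T1 B | T1 X4 | T2 T0
  A -> c
  B -> T0 T1
  T0 -> a
  T1 -> d
  T2 -> b
  T3 -> c
  X4 -> T3 A

Fill CYK table bottom-up:
  T[0,0] 'd' = {T1}  orig:{}
  T[1,1] 'c' = {A,T3}  orig:{A}
  T[2,2] 'd' = {T1}  orig:{}
  T[0,1] 'dc' = ∅
  T[1,2] 'cd' = ∅
  T[0,2] 'dcd' = ∅

S ∉ T[0,2] ⇒ NO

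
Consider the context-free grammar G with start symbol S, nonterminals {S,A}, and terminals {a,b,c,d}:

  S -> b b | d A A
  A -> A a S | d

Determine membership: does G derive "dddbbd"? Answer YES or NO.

CNF form of G:
  S -> T1 T1 | T2 X4
  A -> A X3 | d
  T0 -> a
  T1 -> b
  T2 -> d
  X3 -> T0 S
  X4 -> A A

CYK fill:
  [0..0]={A,T2}  "d"  orig:{A}
  [1..1]={A,T2}  "d"  orig:{A}
  [2..2]={A,T2}  "d"  orig:{A}
  [3..3]={T1}  "b"  orig:{}
  [4..4]={T1}  "b"  orig:{}
  [5..5]={A,T2}  "d"  orig:{A}
  [0..1]={X4}  "dd"  orig:{}
  [1..2]={X4}  "dd"  orig:{}
  [2..3]=∅  "db"
  [3..4]={S}  "bb"
  [4..5]=∅  "bd"
  [0..2]={S}  "ddd"
  [1..3]=∅  "ddb"
  [2..4]=∅  "dbb"
  [3..5]=∅  "bbd"
  [0..3]=∅  "dddb"
  [1..4]=∅  "ddbb"
  [2..5]=∅  "dbbd"
  [0..4]=∅  "dddbb"
  [1..5]=∅  "ddbbd"
  [0..5]=∅  "dddbbd"

S ∉ T[0,5] ⇒ NO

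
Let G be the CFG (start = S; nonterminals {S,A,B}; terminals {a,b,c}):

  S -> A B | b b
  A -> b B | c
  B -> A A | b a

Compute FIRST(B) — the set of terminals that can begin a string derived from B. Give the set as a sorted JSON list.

Compute FIRST by fixpoint:
iter 1:
  A via A→b B: +{b}
  A via A→c: +{c}
  B via B→A A: +{b,c}
  S via S→A B: +{b,c}
  FIRST(S)={b,c}  FIRST(A)={b,c}  FIRST(B)={b,c}
iter 2: (no change)
  FIRST(S)={b,c}  FIRST(A)={b,c}  FIRST(B)={b,c}

FIRST(B) = ["b", "c"]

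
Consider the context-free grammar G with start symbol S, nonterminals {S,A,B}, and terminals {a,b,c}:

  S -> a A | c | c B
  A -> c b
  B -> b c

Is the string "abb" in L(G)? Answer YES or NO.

CNF form of G:
  S -> T0 B | T2 A | c
  A -> T0 T1
  B -> T1 T0
  T0 -> c
  T1 -> b
  T2 -> a

CYK table (by increasing span):
  T[0,0] 'a' = {T2}  orig:{}
  T[1,1] 'b' = {T1}  orig:{}
  T[2,2] 'b' = {T1}  orig:{}
  T[0,1] 'ab' = ∅
  T[1,2] 'bb' = ∅
  T[0,2] 'abb' = ∅

S ∉ T[0,2] ⇒ NO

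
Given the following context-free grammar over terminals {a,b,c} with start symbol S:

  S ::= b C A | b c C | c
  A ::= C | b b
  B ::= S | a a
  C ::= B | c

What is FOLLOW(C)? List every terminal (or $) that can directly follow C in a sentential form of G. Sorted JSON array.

FIRST sets, iterate to fixpoint:
pass 1:
  A via A→b b: +{b}
  B via B→a a: +{a}
  C via C→B: +{a}
  C via C→c: +{c}
  S via S→b C A: +{b}
  S via S→c: +{c}
  S: {b,c}  A: {b}  B: {a}  C: {a,c}
pass 2:
  A via A→C: +{a,c}
  B via B→S: +{b,c}
  C via C→B: +{b}
  S: {b,c}  A: {a,b,c}  B: {a,b,c}  C: {a,b,c}
pass 3: (no change)
  S: {b,c}  A: {a,b,c}  B: {a,b,c}  C: {a,b,c}

FOLLOW iteration:
FOLLOW(S) := {$}
pass 1:
  S→b C A: FOLLOW(C) ⊇ FIRST(A) = {a,b,c}; new: +{a,b,c}
  S→b C A: FOLLOW(A) ⊇ FOLLOW(S) ⊇ {$}; new: +{$}
  S→b c C: FOLLOW(C) ⊇ FOLLOW(S) ⊇ {$}; new: +{$}
  FOLLOW(S)={$}  FOLLOW(A)={$}  FOLLOW(B)={}  FOLLOW(C)={$,a,b,c}
pass 2:
  C→B: FOLLOW(B) ⊇ FOLLOW(C) ⊇ {$,a,b,c}; new: +{$,a,b,c}
  FOLLOW(S)={$}  FOLLOW(A)={$}  FOLLOW(B)={$,a,b,c}  FOLLOW(C)={$,a,b,c}
pass 3:
  B→S: FOLLOW(S) ⊇ FOLLOW(B) ⊇ {$,a,b,c}; new: +{a,b,c}
  S→b C A: FOLLOW(A) ⊇ FOLLOW(S) ⊇ {$,a,b,c}; new: +{a,b,c}
  FOLLOW(S)={$,a,b,c}  FOLLOW(A)={$,a,b,c}  FOLLOW(B)={$,a,b,c}  FOLLOW(C)={$,a,b,c}
pass 4: (stable)
  FOLLOW(S)={$,a,b,c}  FOLLOW(A)={$,a,b,c}  FOLLOW(B)={$,a,b,c}  FOLLOW(C)={$,a,b,c}

FOLLOW(C) = ["$", "a", "b", "c"]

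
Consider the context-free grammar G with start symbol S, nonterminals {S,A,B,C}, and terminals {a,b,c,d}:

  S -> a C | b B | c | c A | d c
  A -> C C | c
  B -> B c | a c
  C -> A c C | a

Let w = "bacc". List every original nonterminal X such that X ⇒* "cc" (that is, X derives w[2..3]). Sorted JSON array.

Convert to CNF:
  S -> T0 A | T1 C | T2 B | T3 T0 | c
  A -> C C | c
  B -> B T0 | T1 T0
  C -> A X4 | a
  T0 -> c
  T1 -> a
  T2 -> b
  T3 -> d
  X4 -> T0 C

Fill CYK table bottom-up (cells [i..j] with 2 ≤ i ≤ j ≤ 3 only):
  cell(2,2) c: {A,S,T0}  orig:{A,S}
  cell(3,3) c: {A,S,T0}  orig:{A,S}
  cell(2,3) cc: {S}

Original NTs in T[2,3] deriving "cc": ["S"]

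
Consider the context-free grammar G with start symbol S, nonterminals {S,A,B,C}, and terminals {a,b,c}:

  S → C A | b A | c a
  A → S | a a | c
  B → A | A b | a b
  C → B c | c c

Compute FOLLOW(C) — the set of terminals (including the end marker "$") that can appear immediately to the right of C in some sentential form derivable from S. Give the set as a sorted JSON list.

FIRST sets, iterate to fixpoint:
iter 1:
  A via A→a a: +{a}
  A via A→c: +{c}
  B via B→A: +{a,c}
  C via C→B c: +{a,c}
  S via S→C A: +{a,c}
  S via S→b A: +{b}
  FIRST(S)={a,b,c}  FIRST(A)={a,c}  FIRST(B)={a,c}  FIRST(C)={a,c}
iter 2:
  A via A→S: +{b}
  B via B→A: +{b}
  C via C→B c: +{b}
  FIRST(S)={a,b,c}  FIRST(A)={a,b,c}  FIRST(B)={a,b,c}  FIRST(C)={a,b,c}
iter 3: — fixpoint
  FIRST(S)={a,b,c}  FIRST(A)={a,b,c}  FIRST(B)={a,b,c}  FIRST(C)={a,b,c}

Compute FOLLOW by fixpoint:
FOLLOW(S) := {$}
round 1:
  B→A b: FOLLOW(A) ⊇ FIRST(b) = {b}; new: +{b}
  C→B c: FOLLOW(B) ⊇ FIRST(c) = {c}; new: +{c}
  S→C A: FOLLOW(C) ⊇ FIRST(A) = {a,b,c}; new: +{a,b,c}
  S→C A: FOLLOW(A) ⊇ FOLLOW(S) ⊇ {$}; new: +{$}
  S: {$}  A: {$,b}  B: {c}  C: {a,b,c}
round 2:
  A→S: FOLLOW(S) ⊇ FOLLOW(A) ⊇ {$,b}; new: +{b}
  B→A: FOLLOW(A) ⊇ FOLLOW(B) ⊇ {c}; new: +{c}
  S: {$,b}  A: {$,b,c}  B: {c}  C: {a,b,c}
round 3:
  A→S: FOLLOW(S) ⊇ FOLLOW(A) ⊇ {$,b,c}; new: +{c}
  S: {$,b,c}  A: {$,b,c}  B: {c}  C: {a,b,c}
round 4: (stable)
  S: {$,b,c}  A: {$,b,c}  B: {c}  C: {a,b,c}

FOLLOW(C) = ["a", "b", "c"]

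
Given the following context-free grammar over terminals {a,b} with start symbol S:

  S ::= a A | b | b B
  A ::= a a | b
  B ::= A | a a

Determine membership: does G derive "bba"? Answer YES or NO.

CNF form of G:
  S -> T0 A | T1 B | b
  A -> T0 T0 | b
  B -> T0 T0 | b
  T0 -> a
  T1 -> b

CYK fill:
  [0..0]={A,B,S,T1}  "b"  orig:{A,B,S}
  [1..1]={A,B,S,T1}  "b"  orig:{A,B,S}
  [2..2]={T0}  "a"  orig:{}
  [0..1]={S}  "bb"
  [1..2]=∅  "ba"
  [0..2]=∅  "bba"

S ∉ T[0,2] ⇒ NO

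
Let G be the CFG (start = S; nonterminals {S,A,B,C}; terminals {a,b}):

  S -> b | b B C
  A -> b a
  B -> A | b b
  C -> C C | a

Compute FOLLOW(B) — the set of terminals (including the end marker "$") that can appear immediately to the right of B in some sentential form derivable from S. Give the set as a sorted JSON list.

Compute FIRST by fixpoint:
pass 1:
  A via A→b a: +{b}
  B via B→A: +{b}
  C via C→a: +{a}
  S via S→b: +{b}
  FIRST(S)={b}  FIRST(A)={b}  FIRST(B)={b}  FIRST(C)={a}
pass 2: (no change)
  FIRST(S)={b}  FIRST(A)={b}  FIRST(B)={b}  FIRST(C)={a}

FOLLOW sets:
FOLLOW(S) := {$}
iter 1:
  C→C C: FOLLOW(C) ⊇ FIRST(C) = {a}; new: +{a}
  S→b B C: FOLLOW(B) ⊇ FIRST(C) = {a}; new: +{a}
  S→b B C: FOLLOW(C) ⊇ FOLLOW(S) ⊇ {$}; new: +{$}
  FOLLOW[S]={$}  FOLLOW[A]={}  FOLLOW[B]={a}  FOLLOW[C]={$,a}
iter 2:
  B→A: FOLLOW(A) ⊇ FOLLOW(B) ⊇ {a}; new: +{a}
  FOLLOW[S]={$}  FOLLOW[A]={a}  FOLLOW[B]={a}  FOLLOW[C]={$,a}
iter 3: (no change)
  FOLLOW[S]={$}  FOLLOW[A]={a}  FOLLOW[B]={a}  FOLLOW[C]={$,a}

FOLLOW(B) = ["a"]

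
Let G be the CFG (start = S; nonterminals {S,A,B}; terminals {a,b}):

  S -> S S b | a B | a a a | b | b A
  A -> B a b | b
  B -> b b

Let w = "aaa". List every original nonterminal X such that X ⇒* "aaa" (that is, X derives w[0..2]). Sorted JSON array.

Convert to CNF:
  S -> S X3 | T0 B | T0 X4 | T1 A | b
  A -> B X2 | b
  B -> T1 T1
  T0 -> a
  T1 -> b
  X2 -> T0 T1
  X3 -> S T1
  X4 -> T0 T0

CYK table (by increasing span), restricted to cells inside w[0..2]:
  T[0,0] 'a' = {T0}  orig:{}
  T[1,1] 'a' = {T0}  orig:{}
  T[2,2] 'a' = {T0}  orig:{}
  T[0,1] 'aa' = {X4}  orig:{}
  T[1,2] 'aa' = {X4}  orig:{}
  T[0,2] 'aaa' = {S}

Original NTs in T[0,2] deriving "aaa": ["S"]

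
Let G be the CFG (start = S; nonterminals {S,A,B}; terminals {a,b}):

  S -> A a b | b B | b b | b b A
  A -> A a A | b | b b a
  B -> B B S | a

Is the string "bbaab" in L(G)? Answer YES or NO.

Convert to CNF:
  S -> A X5 | T1 B | T1 T1 | T1 X6
  A -> A X2 | T1 X3 | b
  B -> B X4 | a
  T0 -> a
  T1 -> b
  X2 -> T0 A
  X3 -> T1 T0
  X4 -> B S
  X5 -> T0 T1
  X6 -> T1 A

CYK fill:
  T[0,0] 'b' = {A,T1}  orig:{A}
  T[1,1] 'b' = {A,T1}  orig:{A}
  T[2,2] 'a' = {B,T0}  orig:{B}
  T[3,3] 'a' = {B,T0}  orig:{B}
  T[4,4] 'b' = {A,T1}  orig:{A}
  T[0,1] 'bb' = {S,X6}  orig:{S}
  T[1,2] 'ba' = {S,X3}  orig:{S}
  T[2,3] 'aa' = ∅
  T[3,4] 'ab' = {X2,X5}  orig:{}
  T[0,2] 'bba' = {A}
  T[1,3] 'baa' = ∅
  T[2,4] 'aab' = ∅
  T[0,3] 'bbaa' = ∅
  T[1,4] 'baab' = ∅
  T[0,4] 'bbaab' = {A,S}

S ∈ T[0,4] ⇒ YES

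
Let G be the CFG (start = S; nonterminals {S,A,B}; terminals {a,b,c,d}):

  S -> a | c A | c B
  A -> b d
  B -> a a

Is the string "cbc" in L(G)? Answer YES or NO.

Convert to CNF:
  S -> T3 A | T3 B | a
  A -> T0 T1
  B -> T2 T2
  T0 -> b
  T1 -> d
  T2 -> a
  T3 -> c

Fill CYK table bottom-up:
  cell(0,0) c: {T3}  orig:{}
  cell(1,1) b: {T0}  orig:{}
  cell(2,2) c: {T3}  orig:{}
  cell(0,1) cb: ∅
  cell(1,2) bc: ∅
  cell(0,2) cbc: ∅

S ∉ T[0,2] ⇒ NO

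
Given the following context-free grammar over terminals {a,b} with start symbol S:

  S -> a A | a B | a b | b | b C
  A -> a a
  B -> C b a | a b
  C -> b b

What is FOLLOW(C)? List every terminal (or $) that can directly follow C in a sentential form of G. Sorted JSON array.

FIRST sets, iterate to fixpoint:
iter 1:
  A via A→a a: +{a}
  B via B→a b: +{a}
  C via C→b b: +{b}
  S via S→a A: +{a}
  S via S→b: +{b}
  FIRST[S]={a,b}  FIRST[A]={a}  FIRST[B]={a}  FIRST[C]={b}
iter 2:
  B via B→C b a: +{b}
  FIRST[S]={a,b}  FIRST[A]={a}  FIRST[B]={a,b}  FIRST[C]={b}
iter 3: done
  FIRST[S]={a,b}  FIRST[A]={a}  FIRST[B]={a,b}  FIRST[C]={b}

FOLLOW sets:
FOLLOW(S) := {$}
iter 1:
  B→C b a: FOLLOW(C) ⊇ FIRST(b) = {b}; new: +{b}
  S→a A: FOLLOW(A) ⊇ FOLLOW(S) ⊇ {$}; new: +{$}
  S→a B: FOLLOW(B) ⊇ FOLLOW(S) ⊇ {$}; new: +{$}
  S→b C: FOLLOW(C) ⊇ FOLLOW(S) ⊇ {$}; new: +{$}
  FOLLOW(S)={$}  FOLLOW(A)={$}  FOLLOW(B)={$}  FOLLOW(C)={$,b}
iter 2: (stable)
  FOLLOW(S)={$}  FOLLOW(A)={$}  FOLLOW(B)={$}  FOLLOW(C)={$,b}

FOLLOW(C) = ["$", "b"]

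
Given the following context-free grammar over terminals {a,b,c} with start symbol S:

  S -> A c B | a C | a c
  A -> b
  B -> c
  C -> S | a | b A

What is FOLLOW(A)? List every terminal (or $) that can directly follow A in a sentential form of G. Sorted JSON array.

FIRST iteration:
[1]
  A via A→b: +{b}
  B via B→c: +{c}
  C via C→a: +{a}
  C via C→b A: +{b}
  S via S→A c B: +{b}
  S via S→a C: +{a}
  FIRST(S)={a,b}  FIRST(A)={b}  FIRST(B)={c}  FIRST(C)={a,b}
[2] done
  FIRST(S)={a,b}  FIRST(A)={b}  FIRST(B)={c}  FIRST(C)={a,b}

Compute FOLLOW by fixpoint:
FOLLOW(S) := {$}
iter 1:
  S→A c B: FOLLOW(A) ⊇ FIRST(c) = {c}; new: +{c}
  S→A c B: FOLLOW(B) ⊇ FOLLOW(S) ⊇ {$}; new: +{$}
  S→a C: FOLLOW(C) ⊇ FOLLOW(S) ⊇ {$}; new: +{$}
  FOLLOW[S]={$}  FOLLOW[A]={c}  FOLLOW[B]={$}  FOLLOW[C]={$}
iter 2:
  C→b A: FOLLOW(A) ⊇ FOLLOW(C) ⊇ {$}; new: +{$}
  FOLLOW[S]={$}  FOLLOW[A]={$,c}  FOLLOW[B]={$}  FOLLOW[C]={$}
iter 3: (stable)
  FOLLOW[S]={$}  FOLLOW[A]={$,c}  FOLLOW[B]={$}  FOLLOW[C]={$}

FOLLOW(A) = ["$", "c"]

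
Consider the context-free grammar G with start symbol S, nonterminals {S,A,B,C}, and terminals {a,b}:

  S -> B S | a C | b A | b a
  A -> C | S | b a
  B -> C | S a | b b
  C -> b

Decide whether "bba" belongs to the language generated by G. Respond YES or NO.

CNF form of G:
  S -> B S | T0 C | T1 A | T1 T0
  A -> B S | T0 C | T1 A | T1 T0 | b
  B -> S T0 | T1 T1 | b
  C -> b
  T0 -> a
  T1 -> b

CYK fill:
  [0..0]={A,B,C,T1}  "b"  orig:{A,B,C}
  [1..1]={A,B,C,T1}  "b"  orig:{A,B,C}
  [2..2]={T0}  "a"  orig:{}
  [0..1]={A,B,S}  "bb"
  [1..2]={A,S}  "ba"
  [0..2]={A,B,S}  "bba"

S ∈ T[0,2] ⇒ YES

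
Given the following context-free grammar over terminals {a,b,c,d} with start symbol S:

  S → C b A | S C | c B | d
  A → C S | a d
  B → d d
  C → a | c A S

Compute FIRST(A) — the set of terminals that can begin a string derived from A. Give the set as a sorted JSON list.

FIRST sets, iterate to fixpoint:
[1]
  A via A→a d: +{a}
  B via B→d d: +{d}
  C via C→a: +{a}
  C via C→c A S: +{c}
  S via S→C b A: +{a,c}
  S via S→d: +{d}
  FIRST[S]={a,c,d}  FIRST[A]={a}  FIRST[B]={d}  FIRST[C]={a,c}
[2]
  A via A→C S: +{c}
  FIRST[S]={a,c,d}  FIRST[A]={a,c}  FIRST[B]={d}  FIRST[C]={a,c}
[3] (stable)
  FIRST[S]={a,c,d}  FIRST[A]={a,c}  FIRST[B]={d}  FIRST[C]={a,c}

FIRST(A) = ["a", "c"]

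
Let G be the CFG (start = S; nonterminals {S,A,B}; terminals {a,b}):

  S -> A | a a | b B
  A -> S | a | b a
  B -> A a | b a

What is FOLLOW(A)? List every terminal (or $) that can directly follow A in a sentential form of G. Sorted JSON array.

FIRST iteration:
pass 1:
  A via A→a: +{a}
  A via A→b a: +{b}
  B via B→A a: +{a,b}
  S via S→A: +{a,b}
  FIRST[S]={a,b}  FIRST[A]={a,b}  FIRST[B]={a,b}
pass 2: (no change)
  FIRST[S]={a,b}  FIRST[A]={a,b}  FIRST[B]={a,b}

Compute FOLLOW by fixpoint:
seed FOLLOW(S) with $
pass 1:
  B→A a: FOLLOW(A) ⊇ FIRST(a) = {a}; new: +{a}
  S→A: FOLLOW(A) ⊇ FOLLOW(S) ⊇ {$}; new: +{$}
  S→b B: FOLLOW(B) ⊇ FOLLOW(S) ⊇ {$}; new: +{$}
  S: {$}  A: {$,a}  B: {$}
pass 2:
  A→S: FOLLOW(S) ⊇ FOLLOW(A) ⊇ {$,a}; new: +{a}
  S→b B: FOLLOW(B) ⊇ FOLLOW(S) ⊇ {$,a}; new: +{a}
  S: {$,a}  A: {$,a}  B: {$,a}
pass 3: — fixpoint
  S: {$,a}  A: {$,a}  B: {$,a}

FOLLOW(A) = ["$", "a"]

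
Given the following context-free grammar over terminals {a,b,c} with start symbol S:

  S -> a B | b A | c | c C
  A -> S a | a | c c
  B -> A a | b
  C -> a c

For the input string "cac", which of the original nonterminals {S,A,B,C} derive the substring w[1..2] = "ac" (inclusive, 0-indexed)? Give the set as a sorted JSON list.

CNF form of G:
  S -> T0 B | T1 C | T2 A | c
  A -> S T0 | T1 T1 | a
  B -> A T0 | b
  C -> T0 T1
  T0 -> a
  T1 -> c
  T2 -> b

CYK fill (cells [i..j] with 1 ≤ i ≤ j ≤ 2 only):
  [1..1]={A,T0}  "a"  orig:{A}
  [2..2]={S,T1}  "c"  orig:{S}
  [1..2]={C}  "ac"

Original NTs in T[1,2] deriving "ac": ["C"]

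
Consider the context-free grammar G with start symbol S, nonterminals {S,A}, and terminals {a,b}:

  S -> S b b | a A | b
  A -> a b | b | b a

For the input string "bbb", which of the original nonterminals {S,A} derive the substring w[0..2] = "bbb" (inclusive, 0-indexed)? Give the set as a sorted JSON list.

CNF form of G:
  S -> S X2 | T0 A | b
  A -> T0 T1 | T1 T0 | b
  T0 -> a
  T1 -> b
  X2 -> T1 T1

CYK fill — only the sub-triangle for w[0..2]:
  [0..0]={A,S,T1}  "b"  orig:{A,S}
  [1..1]={A,S,T1}  "b"  orig:{A,S}
  [2..2]={A,S,T1}  "b"  orig:{A,S}
  [0..1]={X2}  "bb"  orig:{}
  [1..2]={X2}  "bb"  orig:{}
  [0..2]={S}  "bbb"

Original NTs in T[0,2] deriving "bbb": ["S"]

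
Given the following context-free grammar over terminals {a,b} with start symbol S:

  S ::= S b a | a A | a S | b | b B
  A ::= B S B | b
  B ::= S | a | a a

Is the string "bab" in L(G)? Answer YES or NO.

CNF form of G:
  S -> S X4 | T0 B | T1 A | T1 S | b
  A -> B X2 | b
  B -> S X3 | T0 B | T1 A | T1 S | T1 T1 | a | b
  T0 -> b
  T1 -> a
  X2 -> S B
  X3 -> T0 T1
  X4 -> T0 T1

CYK fill:
  cell(0,0) b: {A,B,S,T0}  orig:{A,B,S}
  cell(1,1) a: {B,T1}  orig:{B}
  cell(2,2) b: {A,B,S,T0}  orig:{A,B,S}
  cell(0,1) ba: {B,S,X2,X3,X4}  orig:{B,S}
  cell(1,2) ab: {B,S}
  cell(0,2) bab: {B,S,X2}  orig:{B,S}

S ∈ T[0,2] ⇒ YES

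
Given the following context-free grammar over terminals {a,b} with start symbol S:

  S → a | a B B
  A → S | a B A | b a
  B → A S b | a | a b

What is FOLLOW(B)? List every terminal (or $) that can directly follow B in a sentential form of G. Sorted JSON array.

Compute FIRST by fixpoint:
round 1:
  A via A→a B A: +{a}
  A via A→b a: +{b}
  B via B→A S b: +{a,b}
  S via S→a: +{a}
  FIRST(S)={a}  FIRST(A)={a,b}  FIRST(B)={a,b}
round 2: — fixpoint
  FIRST(S)={a}  FIRST(A)={a,b}  FIRST(B)={a,b}

FOLLOW sets:
initialize: $ ∈ FOLLOW(S)
iter 1:
  A→a B A: FOLLOW(B) ⊇ FIRST(A) = {a,b}; new: +{a,b}
  B→A S b: FOLLOW(A) ⊇ FIRST(S) = {a}; new: +{a}
  B→A S b: FOLLOW(S) ⊇ FIRST(b) = {b}; new: +{b}
  S→a B B: FOLLOW(B) ⊇ FOLLOW(S) ⊇ {$,b}; new: +{$}
  FOLLOW[S]={$,b}  FOLLOW[A]={a}  FOLLOW[B]={$,a,b}
iter 2:
  A→S: FOLLOW(S) ⊇ FOLLOW(A) ⊇ {a}; new: +{a}
  FOLLOW[S]={$,a,b}  FOLLOW[A]={a}  FOLLOW[B]={$,a,b}
iter 3: — fixpoint
  FOLLOW[S]={$,a,b}  FOLLOW[A]={a}  FOLLOW[B]={$,a,b}

FOLLOW(B) = ["$", "a", "b"]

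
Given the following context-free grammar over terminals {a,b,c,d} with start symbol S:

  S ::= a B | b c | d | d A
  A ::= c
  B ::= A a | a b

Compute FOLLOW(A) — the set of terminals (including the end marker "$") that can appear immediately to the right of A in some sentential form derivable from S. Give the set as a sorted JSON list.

Compute FIRST by fixpoint:
iter 1:
  A via A→c: +{c}
  B via B→A a: +{c}
  B via B→a b: +{a}
  S via S→a B: +{a}
  S via S→b c: +{b}
  S via S→d: +{d}
  S: {a,b,d}  A: {c}  B: {a,c}
iter 2: (stable)
  S: {a,b,d}  A: {c}  B: {a,c}

FOLLOW iteration:
initialize: $ ∈ FOLLOW(S)
[1]
  B→A a: FOLLOW(A) ⊇ FIRST(a) = {a}; new: +{a}
  S→a B: FOLLOW(B) ⊇ FOLLOW(S) ⊇ {$}; new: +{$}
  S→d A: FOLLOW(A) ⊇ FOLLOW(S) ⊇ {$}; new: +{$}
  FOLLOW(S)={$}  FOLLOW(A)={$,a}  FOLLOW(B)={$}
[2] done
  FOLLOW(S)={$}  FOLLOW(A)={$,a}  FOLLOW(B)={$}

FOLLOW(A) = ["$", "a"]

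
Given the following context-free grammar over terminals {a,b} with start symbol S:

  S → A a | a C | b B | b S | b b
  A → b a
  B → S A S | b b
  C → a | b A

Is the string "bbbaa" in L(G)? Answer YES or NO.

Convert to CNF:
  S -> A T1 | T0 B | T0 S | T0 T0 | T1 C
  A -> T0 T1
  B -> S X2 | T0 T0
  C -> T0 A | a
  T0 -> b
  T1 -> a
  X2 -> A S

CYK fill:
  cell(0,0) b: {T0}  orig:{}
  cell(1,1) b: {T0}  orig:{}
  cell(2,2) b: {T0}  orig:{}
  cell(3,3) a: {C,T1}  orig:{C}
  cell(4,4) a: {C,T1}  orig:{C}
  cell(0,1) bb: {B,S}
  cell(1,2) bb: {B,S}
  cell(2,3) ba: {A}
  cell(3,4) aa: {S}
  cell(0,2) bbb: {S}
  cell(1,3) bba: {C}
  cell(2,4) baa: {S}
  cell(0,3) bbba: ∅
  cell(1,4) bbaa: {S}
  cell(0,4) bbbaa: {S}

S ∈ T[0,4] ⇒ YES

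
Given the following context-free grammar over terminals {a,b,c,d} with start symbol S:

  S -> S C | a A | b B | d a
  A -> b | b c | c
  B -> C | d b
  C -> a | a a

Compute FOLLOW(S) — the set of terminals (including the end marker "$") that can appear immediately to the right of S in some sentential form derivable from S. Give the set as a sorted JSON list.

FIRST iteration:
[1]
  A via A→b: +{b}
  A via A→c: +{c}
  B via B→d b: +{d}
  C via C→a: +{a}
  S via S→a A: +{a}
  S via S→b B: +{b}
  S via S→d a: +{d}
  FIRST[S]={a,b,d}  FIRST[A]={b,c}  FIRST[B]={d}  FIRST[C]={a}
[2]
  B via B→C: +{a}
  FIRST[S]={a,b,d}  FIRST[A]={b,c}  FIRST[B]={a,d}  FIRST[C]={a}
[3] done
  FIRST[S]={a,b,d}  FIRST[A]={b,c}  FIRST[B]={a,d}  FIRST[C]={a}

FOLLOW iteration:
FOLLOW(S) := {$}
round 1:
  S→S C: FOLLOW(S) ⊇ FIRST(C) = {a}; new: +{a}
  S→S C: FOLLOW(C) ⊇ FOLLOW(S) ⊇ {$,a}; new: +{$,a}
  S→a A: FOLLOW(A) ⊇ FOLLOW(S) ⊇ {$,a}; new: +{$,a}
  S→b B: FOLLOW(B) ⊇ FOLLOW(S) ⊇ {$,a}; new: +{$,a}
  FOLLOW(S)={$,a}  FOLLOW(A)={$,a}  FOLLOW(B)={$,a}  FOLLOW(C)={$,a}
round 2: done
  FOLLOW(S)={$,a}  FOLLOW(A)={$,a}  FOLLOW(B)={$,a}  FOLLOW(C)={$,a}

FOLLOW(S) = ["$", "a"]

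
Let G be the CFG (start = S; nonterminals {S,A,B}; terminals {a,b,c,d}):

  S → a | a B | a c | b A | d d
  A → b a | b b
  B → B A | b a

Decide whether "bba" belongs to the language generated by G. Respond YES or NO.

Convert to CNF:
  S -> T0 A | T1 B | T1 T2 | T3 T3 | a
  A -> T0 T0 | T0 T1
  B -> B A | T0 T1
  T0 -> b
  T1 -> a
  T2 -> c
  T3 -> d

CYK table (by increasing span):
  T[0,0] 'b' = {T0}  orig:{}
  T[1,1] 'b' = {T0}  orig:{}
  T[2,2] 'a' = {S,T1}  orig:{S}
  T[0,1] 'bb' = {A}
  T[1,2] 'ba' = {A,B}
  T[0,2] 'bba' = {S}

S ∈ T[0,2] ⇒ YES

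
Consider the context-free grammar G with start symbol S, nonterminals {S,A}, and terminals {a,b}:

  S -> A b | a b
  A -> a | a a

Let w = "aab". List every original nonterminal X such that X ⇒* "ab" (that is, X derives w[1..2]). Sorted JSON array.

CNF form of G:
  S -> A T1 | T0 T1
  A -> T0 T0 | a
  T0 -> a
  T1 -> b

CYK table (by increasing span) — only the sub-triangle for w[1..2]:
  T[1,1] 'a' = {A,T0}  orig:{A}
  T[2,2] 'b' = {T1}  orig:{}
  T[1,2] 'ab' = {S}

Original NTs in T[1,2] deriving "ab": ["S"]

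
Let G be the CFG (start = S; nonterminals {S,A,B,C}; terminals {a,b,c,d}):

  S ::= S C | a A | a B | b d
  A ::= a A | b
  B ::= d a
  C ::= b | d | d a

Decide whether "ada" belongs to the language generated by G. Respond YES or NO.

Convert to CNF:
  S -> S C | T0 A | T0 B | T2 T1
  A -> T0 A | b
  B -> T1 T0
  C -> T1 T0 | b | d
  T0 -> a
  T1 -> d
  T2 -> b

CYK fill:
  cell(0,0) a: {T0}  orig:{}
  cell(1,1) d: {C,T1}  orig:{C}
  cell(2,2) a: {T0}  orig:{}
  cell(0,1) ad: ∅
  cell(1,2) da: {B,C}
  cell(0,2) ada: {S}

S ∈ T[0,2] ⇒ YES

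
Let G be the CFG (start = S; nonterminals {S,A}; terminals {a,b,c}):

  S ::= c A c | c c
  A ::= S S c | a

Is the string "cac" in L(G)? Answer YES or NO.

CNF form of G:
  S -> T0 T0 | T0 X2
  A -> S X1 | a
  T0 -> c
  X1 -> S T0
  X2 -> A T0

Fill CYK table bottom-up:
  [0..0]={T0}  "c"  orig:{}
  [1..1]={A}  "a"
  [2..2]={T0}  "c"  orig:{}
  [0..1]=∅  "ca"
  [1..2]={X2}  "ac"  orig:{}
  [0..2]={S}  "cac"

S ∈ T[0,2] ⇒ YES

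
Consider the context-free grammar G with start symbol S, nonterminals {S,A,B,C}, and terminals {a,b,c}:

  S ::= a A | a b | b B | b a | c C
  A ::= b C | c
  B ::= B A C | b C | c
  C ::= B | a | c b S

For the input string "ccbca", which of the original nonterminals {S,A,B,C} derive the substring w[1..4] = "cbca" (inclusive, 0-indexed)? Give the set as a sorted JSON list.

Convert to CNF:
  S -> T0 B | T0 T2 | T1 C | T2 A | T2 T0
  A -> T0 C | c
  B -> B X3 | T0 C | c
  C -> B X4 | T0 C | T1 X5 | a | c
  T0 -> b
  T1 -> c
  T2 -> a
  X3 -> A C
  X4 -> A C
  X5 -> T0 S

Fill CYK table bottom-up, restricted to cells inside w[1..4]:
  [1..1]={A,B,C,T1}  "c"  orig:{A,B,C}
  [2..2]={T0}  "b"  orig:{}
  [3..3]={A,B,C,T1}  "c"  orig:{A,B,C}
  [4..4]={C,T2}  "a"  orig:{C}
  [1..2]=∅  "cb"
  [2..3]={A,B,C,S}  "bc"
  [3..4]={S,X3,X4}  "ca"  orig:{S}
  [1..3]={S,X3,X4}  "cbc"  orig:{S}
  [2..4]={X3,X4,X5}  "bca"  orig:{}
  [1..4]={B,C}  "cbca"

Original NTs in T[1,4] deriving "cbca": ["B", "C"]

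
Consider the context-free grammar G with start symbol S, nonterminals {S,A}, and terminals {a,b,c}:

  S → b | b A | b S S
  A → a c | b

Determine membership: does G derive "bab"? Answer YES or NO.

Convert to CNF:
  S -> T2 A | T2 X3 | b
  A -> T0 T1 | b
  T0 -> a
  T1 -> c
  T2 -> b
  X3 -> S S

CYK table (by increasing span):
  T[0,0] 'b' = {A,S,T2}  orig:{A,S}
  T[1,1] 'a' = {T0}  orig:{}
  T[2,2] 'b' = {A,S,T2}  orig:{A,S}
  T[0,1] 'ba' = ∅
  T[1,2] 'ab' = ∅
  T[0,2] 'bab' = ∅

S ∉ T[0,2] ⇒ NO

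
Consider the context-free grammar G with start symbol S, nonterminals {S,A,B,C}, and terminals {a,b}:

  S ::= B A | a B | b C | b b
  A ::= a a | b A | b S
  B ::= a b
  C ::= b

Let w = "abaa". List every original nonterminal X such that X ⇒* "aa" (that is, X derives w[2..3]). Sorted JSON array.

CNF form of G:
  S -> B A | T0 B | T1 C | T1 T1
  A -> T0 T0 | T1 A | T1 S
  B -> T0 T1
  C -> b
  T0 -> a
  T1 -> b

Fill CYK table bottom-up, restricted to cells inside w[2..3]:
  [2..2]={T0}  "a"  orig:{}
  [3..3]={T0}  "a"  orig:{}
  [2..3]={A}  "aa"

Original NTs in T[2,3] deriving "aa": ["A"]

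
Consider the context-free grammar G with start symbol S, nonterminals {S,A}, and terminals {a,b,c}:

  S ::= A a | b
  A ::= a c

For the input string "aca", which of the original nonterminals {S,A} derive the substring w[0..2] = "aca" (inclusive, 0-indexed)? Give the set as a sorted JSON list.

CNF form of G:
  S -> A T0 | b
  A -> T0 T1
  T0 -> a
  T1 -> c

CYK fill (cells [i..j] with 0 ≤ i ≤ j ≤ 2 only):
  cell(0,0) a: {T0}  orig:{}
  cell(1,1) c: {T1}  orig:{}
  cell(2,2) a: {T0}  orig:{}
  cell(0,1) ac: {A}
  cell(1,2) ca: ∅
  cell(0,2) aca: {S}

Original NTs in T[0,2] deriving "aca": ["S"]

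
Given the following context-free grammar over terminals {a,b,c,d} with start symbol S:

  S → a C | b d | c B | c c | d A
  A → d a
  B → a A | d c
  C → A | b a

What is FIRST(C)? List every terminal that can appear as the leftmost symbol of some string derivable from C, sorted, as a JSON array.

FIRST iteration:
[1]
  A via A→d a: +{d}
  B via B→a A: +{a}
  B via B→d c: +{d}
  C via C→A: +{d}
  C via C→b a: +{b}
  S via S→a C: +{a}
  S via S→b d: +{b}
  S via S→c B: +{c}
  S via S→d A: +{d}
  FIRST[S]={a,b,c,d}  FIRST[A]={d}  FIRST[B]={a,d}  FIRST[C]={b,d}
[2] (no change)
  FIRST[S]={a,b,c,d}  FIRST[A]={d}  FIRST[B]={a,d}  FIRST[C]={b,d}

FIRST(C) = ["b", "d"]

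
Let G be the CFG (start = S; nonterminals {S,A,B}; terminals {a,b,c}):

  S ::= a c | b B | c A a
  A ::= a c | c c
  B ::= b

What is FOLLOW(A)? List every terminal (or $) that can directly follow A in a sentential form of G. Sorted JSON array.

FIRST sets, iterate to fixpoint:
[1]
  A via A→a c: +{a}
  A via A→c c: +{c}
  B via B→b: +{b}
  S via S→a c: +{a}
  S via S→b B: +{b}
  S via S→c A a: +{c}
  FIRST(S)={a,b,c}  FIRST(A)={a,c}  FIRST(B)={b}
[2] done
  FIRST(S)={a,b,c}  FIRST(A)={a,c}  FIRST(B)={b}

FOLLOW iteration:
seed FOLLOW(S) with $
[1]
  S→b B: FOLLOW(B) ⊇ FOLLOW(S) ⊇ {$}; new: +{$}
  S→c A a: FOLLOW(A) ⊇ FIRST(a) = {a}; new: +{a}
  S: {$}  A: {a}  B: {$}
[2] — fixpoint
  S: {$}  A: {a}  B: {$}

FOLLOW(A) = ["a"]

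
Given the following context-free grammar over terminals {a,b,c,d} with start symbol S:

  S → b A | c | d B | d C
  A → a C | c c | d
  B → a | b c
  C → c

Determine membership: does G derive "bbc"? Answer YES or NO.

CNF form of G:
  S -> T2 A | T3 B | T3 C | c
  A -> T0 C | T1 T1 | d
  B -> T2 T1 | a
  C -> c
  T0 -> a
  T1 -> c
  T2 -> b
  T3 -> d

CYK table (by increasing span):
  [0..0]={T2}  "b"  orig:{}
  [1..1]={T2}  "b"  orig:{}
  [2..2]={C,S,T1}  "c"  orig:{C,S}
  [0..1]=∅  "bb"
  [1..2]={B}  "bc"
  [0..2]=∅  "bbc"

S ∉ T[0,2] ⇒ NO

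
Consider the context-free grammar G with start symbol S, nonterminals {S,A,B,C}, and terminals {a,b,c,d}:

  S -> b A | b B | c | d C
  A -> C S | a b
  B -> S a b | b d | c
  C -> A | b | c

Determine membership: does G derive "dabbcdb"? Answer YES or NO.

CNF form of G:
  S -> T1 A | T1 B | T2 C | c
  A -> C S | T0 T1
  B -> S X3 | T1 T2 | c
  C -> C S | T0 T1 | b | c
  T0 -> a
  T1 -> b
  T2 -> d
  X3 -> T0 T1

CYK fill:
  [0..0]={T2}  "d"  orig:{}
  [1..1]={T0}  "a"  orig:{}
  [2..2]={C,T1}  "b"  orig:{C}
  [3..3]={C,T1}  "b"  orig:{C}
  [4..4]={B,C,S}  "c"
  [5..5]={T2}  "d"  orig:{}
  [6..6]={C,T1}  "b"  orig:{C}
  [0..1]=∅  "da"
  [1..2]={A,C,X3}  "ab"  orig:{A,C}
  [2..3]=∅  "bb"
  [3..4]={A,C,S}  "bc"
  [4..5]=∅  "cd"
  [5..6]={S}  "db"
  [0..2]={S}  "dab"
  [1..3]=∅  "abb"
  [2..4]={A,C,S}  "bbc"
  [3..5]=∅  "bcd"
  [4..6]={A,C}  "cdb"
  [0..3]=∅  "dabb"
  [1..4]={A,C}  "abbc"
  [2..5]=∅  "bbcd"
  [3..6]={A,C,S}  "bcdb"
  [0..4]={S}  "dabbc"
  [1..5]=∅  "abbcd"
  [2..6]={A,C,S}  "bbcdb"
  [0..5]=∅  "dabbcd"
  [1..6]={A,C}  "abbcdb"
  [0..6]={S}  "dabbcdb"

S ∈ T[0,6] ⇒ YES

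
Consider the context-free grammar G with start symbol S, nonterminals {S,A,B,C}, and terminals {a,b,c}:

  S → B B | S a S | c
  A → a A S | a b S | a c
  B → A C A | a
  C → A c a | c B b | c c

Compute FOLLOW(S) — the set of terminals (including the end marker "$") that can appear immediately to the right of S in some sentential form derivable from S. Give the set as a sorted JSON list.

FIRST sets, iterate to fixpoint:
pass 1:
  A via A→a A S: +{a}
  B via B→A C A: +{a}
  C via C→A c a: +{a}
  C via C→c B b: +{c}
  S via S→B B: +{a}
  S via S→c: +{c}
  FIRST[S]={a,c}  FIRST[A]={a}  FIRST[B]={a}  FIRST[C]={a,c}
pass 2: (stable)
  FIRST[S]={a,c}  FIRST[A]={a}  FIRST[B]={a}  FIRST[C]={a,c}

Compute FOLLOW by fixpoint:
FOLLOW(S) := {$}
round 1:
  A→a A S: FOLLOW(A) ⊇ FIRST(S) = {a,c}; new: +{a,c}
  A→a A S: FOLLOW(S) ⊇ FOLLOW(A) ⊇ {a,c}; new: +{a,c}
  B→A C A: FOLLOW(C) ⊇ FIRST(A) = {a}; new: +{a}
  C→c B b: FOLLOW(B) ⊇ FIRST(b) = {b}; new: +{b}
  S→B B: FOLLOW(B) ⊇ FIRST(B) = {a}; new: +{a}
  S→B B: FOLLOW(B) ⊇ FOLLOW(S) ⊇ {$,a,c}; new: +{$,c}
  S: {$,a,c}  A: {a,c}  B: {$,a,b,c}  C: {a}
round 2:
  B→A C A: FOLLOW(A) ⊇ FOLLOW(B) ⊇ {$,a,b,c}; new: +{$,b}
  S: {$,a,c}  A: {$,a,b,c}  B: {$,a,b,c}  C: {a}
round 3:
  A→a A S: FOLLOW(S) ⊇ FOLLOW(A) ⊇ {$,a,b,c}; new: +{b}
  S: {$,a,b,c}  A: {$,a,b,c}  B: {$,a,b,c}  C: {a}
round 4: done
  S: {$,a,b,c}  A: {$,a,b,c}  B: {$,a,b,c}  C: {a}

FOLLOW(S) = ["$", "a", "b", "c"]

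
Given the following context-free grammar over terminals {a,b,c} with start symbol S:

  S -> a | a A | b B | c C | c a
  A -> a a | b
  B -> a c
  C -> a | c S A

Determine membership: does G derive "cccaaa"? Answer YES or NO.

CNF form of G:
  S -> T0 A | T1 C | T1 T0 | T2 B | a
  A -> T0 T0 | b
  B -> T0 T1
  C -> T1 X3 | a
  T0 -> a
  T1 -> c
  T2 -> b
  X3 -> S A

CYK fill:
  [0..0]={T1}  "c"  orig:{}
  [1..1]={T1}  "c"  orig:{}
  [2..2]={T1}  "c"  orig:{}
  [3..3]={C,S,T0}  "a"  orig:{C,S}
  [4..4]={C,S,T0}  "a"  orig:{C,S}
  [5..5]={C,S,T0}  "a"  orig:{C,S}
  [0..1]=∅  "cc"
  [1..2]=∅  "cc"
  [2..3]={S}  "ca"
  [3..4]={A}  "aa"
  [4..5]={A}  "aa"
  [0..2]=∅  "ccc"
  [1..3]=∅  "cca"
  [2..4]=∅  "caa"
  [3..5]={S,X3}  "aaa"  orig:{S}
  [0..3]=∅  "ccca"
  [1..4]=∅  "ccaa"
  [2..5]={C,X3}  "caaa"  orig:{C}
  [0..4]=∅  "cccaa"
  [1..5]={C,S}  "ccaaa"
  [0..5]={S}  "cccaaa"

S ∈ T[0,5] ⇒ YES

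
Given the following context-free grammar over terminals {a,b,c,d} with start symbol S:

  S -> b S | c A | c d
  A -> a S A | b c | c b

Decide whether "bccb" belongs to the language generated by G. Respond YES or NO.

Convert to CNF:
  S -> T1 S | T2 A | T2 T3
  A -> T0 X4 | T1 T2 | T2 T1
  T0 -> a
  T1 -> b
  T2 -> c
  T3 -> d
  X4 -> S A

Fill CYK table bottom-up:
  T[0,0] 'b' = {T1}  orig:{}
  T[1,1] 'c' = {T2}  orig:{}
  T[2,2] 'c' = {T2}  orig:{}
  T[3,3] 'b' = {T1}  orig:{}
  T[0,1] 'bc' = {A}
  T[1,2] 'cc' = ∅
  T[2,3] 'cb' = {A}
  T[0,2] 'bcc' = ∅
  T[1,3] 'ccb' = {S}
  T[0,3] 'bccb' = {S}

S ∈ T[0,3] ⇒ YES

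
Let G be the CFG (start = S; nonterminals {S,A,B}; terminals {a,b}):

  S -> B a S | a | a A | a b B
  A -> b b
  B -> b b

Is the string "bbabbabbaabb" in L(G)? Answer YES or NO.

Convert to CNF:
  S -> B X2 | T1 A | T1 X3 | a
  A -> T0 T0
  B -> T0 T0
  T0 -> b
  T1 -> a
  X2 -> T1 S
  X3 -> T0 B

Fill CYK table bottom-up:
  T[0,0] 'b' = {T0}  orig:{}
  T[1,1] 'b' = {T0}  orig:{}
  T[2,2] 'a' = {S,T1}  orig:{S}
  T[3,3] 'b' = {T0}  orig:{}
  T[4,4] 'b' = {T0}  orig:{}
  T[5,5] 'a' = {S,T1}  orig:{S}
  T[6,6] 'b' = {T0}  orig:{}
  T[7,7] 'b' = {T0}  orig:{}
  T[8,8] 'a' = {S,T1}  orig:{S}
  T[9,9] 'a' = {S,T1}  orig:{S}
  T[10,10] 'b' = {T0}  orig:{}
  T[11,11] 'b' = {T0}  orig:{}
  T[0,1] 'bb' = {A,B}
  T[1,2] 'ba' = ∅
  T[2,3] 'ab' = ∅
  T[3,4] 'bb' = {A,B}
  T[4,5] 'ba' = ∅
  T[5,6] 'ab' = ∅
  T[6,7] 'bb' = {A,B}
  T[7,8] 'ba' = ∅
  T[8,9] 'aa' = {X2}  orig:{}
  T[9,10] 'ab' = ∅
  T[10,11] 'bb' = {A,B}
  T[0,2] 'bba' = ∅
  T[1,3] 'bab' = ∅
  T[2,4] 'abb' = {S}
  T[3,5] 'bba' = ∅
  T[4,6] 'bab' = ∅
  T[5,7] 'abb' = {S}
  T[6,8] 'bba' = ∅
  T[7,9] 'baa' = ∅
  T[8,10] 'aab' = ∅
  T[9,11] 'abb' = {S}
  T[0,3] 'bbab' = ∅
  T[1,4] 'babb' = ∅
  T[2,5] 'abba' = ∅
  T[3,6] 'bbab' = ∅
  T[4,7] 'babb' = ∅
  T[5,8] 'abba' = ∅
  T[6,9] 'bbaa' = {S}
  T[7,10] 'baab' = ∅
  T[8,11] 'aabb' = {X2}  orig:{}
  T[0,4] 'bbabb' = ∅
  T[1,5] 'babba' = ∅
  T[2,6] 'abbab' = ∅
  T[3,7] 'bbabb' = ∅
  T[4,8] 'babba' = ∅
  T[5,9] 'abbaa' = {X2}  orig:{}
  T[6,10] 'bbaab' = ∅
  T[7,11] 'baabb' = ∅
  T[0,5] 'bbabba' = ∅
  T[1,6] 'babbab' = ∅
  T[2,7] 'abbabb' = ∅
  T[3,8] 'bbabba' = ∅
  T[4,9] 'babbaa' = ∅
  T[5,10] 'abbaab' = ∅
  T[6,11] 'bbaabb' = {S}
  T[0,6] 'bbabbab' = ∅
  T[1,7] 'babbabb' = ∅
  T[2,8] 'abbabba' = ∅
  T[3,9] 'bbabbaa' = {S}
  T[4,10] 'babbaab' = ∅
  T[5,11] 'abbaabb' = {X2}  orig:{}
  T[0,7] 'bbabbabb' = ∅
  T[1,8] 'babbabba' = ∅
  T[2,9] 'abbabbaa' = {X2}  orig:{}
  T[3,10] 'bbabbaab' = ∅
  T[4,11] 'babbaabb' = ∅
  T[0,8] 'bbabbabba' = ∅
  T[1,9] 'babbabbaa' = ∅
  T[2,10] 'abbabbaab' = ∅
  T[3,11] 'bbabbaabb' = {S}
  T[0,9] 'bbabbabbaa' = {S}
  T[1,10] 'babbabbaab' = ∅
  T[2,11] 'abbabbaabb' = {X2}  orig:{}
  T[0,10] 'bbabbabbaab' = ∅
  T[1,11] 'babbabbaabb' = ∅
  T[0,11] 'bbabbabbaabb' = {S}

S ∈ T[0,11] ⇒ YES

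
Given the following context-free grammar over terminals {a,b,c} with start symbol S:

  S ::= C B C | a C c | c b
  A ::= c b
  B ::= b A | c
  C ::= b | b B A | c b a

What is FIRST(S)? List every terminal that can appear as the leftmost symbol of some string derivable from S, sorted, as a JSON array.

FIRST sets, iterate to fixpoint:
round 1:
  A via A→c b: +{c}
  B via B→b A: +{b}
  B via B→c: +{c}
  C via C→b: +{b}
  C via C→c b a: +{c}
  S via S→C B C: +{b,c}
  S via S→a C c: +{a}
  FIRST(S)={a,b,c}  FIRST(A)={c}  FIRST(B)={b,c}  FIRST(C)={b,c}
round 2: (no change)
  FIRST(S)={a,b,c}  FIRST(A)={c}  FIRST(B)={b,c}  FIRST(C)={b,c}

FIRST(S) = ["a", "b", "c"]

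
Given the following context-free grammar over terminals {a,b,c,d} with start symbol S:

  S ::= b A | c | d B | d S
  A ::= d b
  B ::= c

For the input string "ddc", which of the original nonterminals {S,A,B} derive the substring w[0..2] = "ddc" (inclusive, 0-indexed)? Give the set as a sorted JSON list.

Convert to CNF:
  S -> T0 B | T0 S | T1 A | c
  A -> T0 T1
  B -> c
  T0 -> d
  T1 -> b

Fill CYK table bottom-up — only the sub-triangle for w[0..2]:
  cell(0,0) d: {T0}  orig:{}
  cell(1,1) d: {T0}  orig:{}
  cell(2,2) c: {B,S}
  cell(0,1) dd: ∅
  cell(1,2) dc: {S}
  cell(0,2) ddc: {S}

Original NTs in T[0,2] deriving "ddc": ["S"]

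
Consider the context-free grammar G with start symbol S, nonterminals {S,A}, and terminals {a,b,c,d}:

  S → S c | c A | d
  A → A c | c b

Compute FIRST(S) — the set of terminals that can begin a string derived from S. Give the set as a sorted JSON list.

FIRST iteration:
round 1:
  A via A→c b: +{c}
  S via S→c A: +{c}
  S via S→d: +{d}
  S: {c,d}  A: {c}
round 2: (stable)
  S: {c,d}  A: {c}

FIRST(S) = ["c", "d"]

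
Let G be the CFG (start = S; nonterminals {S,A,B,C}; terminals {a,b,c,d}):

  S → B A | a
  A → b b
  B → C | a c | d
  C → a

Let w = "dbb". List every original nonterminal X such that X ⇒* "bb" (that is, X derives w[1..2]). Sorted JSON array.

Convert to CNF:
  S -> B A | a
  A -> T0 T0
  B -> T1 T2 | a | d
  C -> a
  T0 -> b
  T1 -> a
  T2 -> c

CYK fill (cells [i..j] with 1 ≤ i ≤ j ≤ 2 only):
  T[1,1] 'b' = {T0}  orig:{}
  T[2,2] 'b' = {T0}  orig:{}
  T[1,2] 'bb' = {A}

Original NTs in T[1,2] deriving "bb": ["A"]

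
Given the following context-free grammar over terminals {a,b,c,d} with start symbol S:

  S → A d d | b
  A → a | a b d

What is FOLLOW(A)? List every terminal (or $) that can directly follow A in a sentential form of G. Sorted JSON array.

FIRST sets, iterate to fixpoint:
round 1:
  A via A→a: +{a}
  S via S→A d d: +{a}
  S via S→b: +{b}
  S: {a,b}  A: {a}
round 2: — fixpoint
  S: {a,b}  A: {a}

Compute FOLLOW by fixpoint:
seed FOLLOW(S) with $
[1]
  S→A d d: FOLLOW(A) ⊇ FIRST(d) = {d}; new: +{d}
  FOLLOW[S]={$}  FOLLOW[A]={d}
[2] (stable)
  FOLLOW[S]={$}  FOLLOW[A]={d}

FOLLOW(A) = ["d"]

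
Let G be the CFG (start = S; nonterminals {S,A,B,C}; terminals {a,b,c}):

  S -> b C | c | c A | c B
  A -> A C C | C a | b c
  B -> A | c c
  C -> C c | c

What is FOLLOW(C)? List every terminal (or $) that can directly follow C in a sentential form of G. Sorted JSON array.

Compute FIRST by fixpoint:
iter 1:
  A via A→b c: +{b}
  B via B→A: +{b}
  B via B→c c: +{c}
  C via C→c: +{c}
  S via S→b C: +{b}
  S via S→c: +{c}
  FIRST[S]={b,c}  FIRST[A]={b}  FIRST[B]={b,c}  FIRST[C]={c}
iter 2:
  A via A→C a: +{c}
  FIRST[S]={b,c}  FIRST[A]={b,c}  FIRST[B]={b,c}  FIRST[C]={c}
iter 3: (no change)
  FIRST[S]={b,c}  FIRST[A]={b,c}  FIRST[B]={b,c}  FIRST[C]={c}

FOLLOW iteration:
seed FOLLOW(S) with $
round 1:
  A→A C C: FOLLOW(A) ⊇ FIRST(C) = {c}; new: +{c}
  A→A C C: FOLLOW(C) ⊇ FIRST(C) = {c}; new: +{c}
  A→C a: FOLLOW(C) ⊇ FIRST(a) = {a}; new: +{a}
  S→b C: FOLLOW(C) ⊇ FOLLOW(S) ⊇ {$}; new: +{$}
  S→c A: FOLLOW(A) ⊇ FOLLOW(S) ⊇ {$}; new: +{$}
  S→c B: FOLLOW(B) ⊇ FOLLOW(S) ⊇ {$}; new: +{$}
  FOLLOW(S)={$}  FOLLOW(A)={$,c}  FOLLOW(B)={$}  FOLLOW(C)={$,a,c}
round 2: (stable)
  FOLLOW(S)={$}  FOLLOW(A)={$,c}  FOLLOW(B)={$}  FOLLOW(C)={$,a,c}

FOLLOW(C) = ["$", "a", "c"]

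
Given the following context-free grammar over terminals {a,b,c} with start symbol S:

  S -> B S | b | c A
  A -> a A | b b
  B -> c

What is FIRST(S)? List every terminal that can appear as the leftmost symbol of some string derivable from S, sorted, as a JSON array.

Compute FIRST by fixpoint:
iter 1:
  A via A→a A: +{a}
  A via A→b b: +{b}
  B via B→c: +{c}
  S via S→B S: +{c}
  S via S→b: +{b}
  FIRST[S]={b,c}  FIRST[A]={a,b}  FIRST[B]={c}
iter 2: (stable)
  FIRST[S]={b,c}  FIRST[A]={a,b}  FIRST[B]={c}

FIRST(S) = ["b", "c"]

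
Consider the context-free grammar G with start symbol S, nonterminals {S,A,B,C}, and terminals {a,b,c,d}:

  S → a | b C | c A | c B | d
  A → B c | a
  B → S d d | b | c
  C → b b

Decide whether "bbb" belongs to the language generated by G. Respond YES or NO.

Convert to CNF:
  S -> T0 A | T0 B | T2 C | a | d
  A -> B T0 | a
  B -> S X3 | b | c
  C -> T2 T2
  T0 -> c
  T1 -> d
  T2 -> b
  X3 -> T1 T1

Fill CYK table bottom-up:
  cell(0,0) b: {B,T2}  orig:{B}
  cell(1,1) b: {B,T2}  orig:{B}
  cell(2,2) b: {B,T2}  orig:{B}
  cell(0,1) bb: {C}
  cell(1,2) bb: {C}
  cell(0,2) bbb: {S}

S ∈ T[0,2] ⇒ YES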